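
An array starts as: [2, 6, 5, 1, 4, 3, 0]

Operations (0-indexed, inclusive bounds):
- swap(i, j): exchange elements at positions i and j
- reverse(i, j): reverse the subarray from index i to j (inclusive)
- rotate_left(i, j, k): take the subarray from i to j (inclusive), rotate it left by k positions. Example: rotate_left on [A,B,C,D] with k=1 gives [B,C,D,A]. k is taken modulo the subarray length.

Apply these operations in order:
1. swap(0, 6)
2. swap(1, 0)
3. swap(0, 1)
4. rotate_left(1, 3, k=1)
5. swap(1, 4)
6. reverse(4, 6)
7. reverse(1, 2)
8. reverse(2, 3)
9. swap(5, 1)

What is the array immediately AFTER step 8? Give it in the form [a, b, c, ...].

After 1 (swap(0, 6)): [0, 6, 5, 1, 4, 3, 2]
After 2 (swap(1, 0)): [6, 0, 5, 1, 4, 3, 2]
After 3 (swap(0, 1)): [0, 6, 5, 1, 4, 3, 2]
After 4 (rotate_left(1, 3, k=1)): [0, 5, 1, 6, 4, 3, 2]
After 5 (swap(1, 4)): [0, 4, 1, 6, 5, 3, 2]
After 6 (reverse(4, 6)): [0, 4, 1, 6, 2, 3, 5]
After 7 (reverse(1, 2)): [0, 1, 4, 6, 2, 3, 5]
After 8 (reverse(2, 3)): [0, 1, 6, 4, 2, 3, 5]

Answer: [0, 1, 6, 4, 2, 3, 5]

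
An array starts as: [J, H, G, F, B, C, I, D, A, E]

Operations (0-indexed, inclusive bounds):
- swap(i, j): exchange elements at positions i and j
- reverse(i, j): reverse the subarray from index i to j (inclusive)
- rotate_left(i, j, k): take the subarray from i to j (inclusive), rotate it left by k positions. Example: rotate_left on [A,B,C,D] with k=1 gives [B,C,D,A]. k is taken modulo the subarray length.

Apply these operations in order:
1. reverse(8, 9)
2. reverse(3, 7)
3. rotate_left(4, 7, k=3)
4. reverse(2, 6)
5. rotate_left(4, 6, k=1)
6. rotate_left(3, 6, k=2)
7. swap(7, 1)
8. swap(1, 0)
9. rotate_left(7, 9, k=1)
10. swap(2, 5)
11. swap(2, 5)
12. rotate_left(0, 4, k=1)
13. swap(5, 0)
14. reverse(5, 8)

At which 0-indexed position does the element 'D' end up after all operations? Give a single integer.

Answer: 7

Derivation:
After 1 (reverse(8, 9)): [J, H, G, F, B, C, I, D, E, A]
After 2 (reverse(3, 7)): [J, H, G, D, I, C, B, F, E, A]
After 3 (rotate_left(4, 7, k=3)): [J, H, G, D, F, I, C, B, E, A]
After 4 (reverse(2, 6)): [J, H, C, I, F, D, G, B, E, A]
After 5 (rotate_left(4, 6, k=1)): [J, H, C, I, D, G, F, B, E, A]
After 6 (rotate_left(3, 6, k=2)): [J, H, C, G, F, I, D, B, E, A]
After 7 (swap(7, 1)): [J, B, C, G, F, I, D, H, E, A]
After 8 (swap(1, 0)): [B, J, C, G, F, I, D, H, E, A]
After 9 (rotate_left(7, 9, k=1)): [B, J, C, G, F, I, D, E, A, H]
After 10 (swap(2, 5)): [B, J, I, G, F, C, D, E, A, H]
After 11 (swap(2, 5)): [B, J, C, G, F, I, D, E, A, H]
After 12 (rotate_left(0, 4, k=1)): [J, C, G, F, B, I, D, E, A, H]
After 13 (swap(5, 0)): [I, C, G, F, B, J, D, E, A, H]
After 14 (reverse(5, 8)): [I, C, G, F, B, A, E, D, J, H]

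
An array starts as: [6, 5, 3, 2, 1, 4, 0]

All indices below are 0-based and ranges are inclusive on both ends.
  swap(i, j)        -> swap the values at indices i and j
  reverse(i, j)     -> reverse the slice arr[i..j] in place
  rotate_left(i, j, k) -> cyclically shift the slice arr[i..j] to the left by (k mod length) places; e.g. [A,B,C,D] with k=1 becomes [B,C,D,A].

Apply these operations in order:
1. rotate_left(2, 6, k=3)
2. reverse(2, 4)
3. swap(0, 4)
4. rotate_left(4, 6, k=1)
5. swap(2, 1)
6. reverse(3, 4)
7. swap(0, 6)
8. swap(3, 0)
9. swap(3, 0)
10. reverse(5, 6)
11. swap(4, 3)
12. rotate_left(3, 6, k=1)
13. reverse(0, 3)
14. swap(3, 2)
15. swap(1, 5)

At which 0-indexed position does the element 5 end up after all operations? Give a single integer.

After 1 (rotate_left(2, 6, k=3)): [6, 5, 4, 0, 3, 2, 1]
After 2 (reverse(2, 4)): [6, 5, 3, 0, 4, 2, 1]
After 3 (swap(0, 4)): [4, 5, 3, 0, 6, 2, 1]
After 4 (rotate_left(4, 6, k=1)): [4, 5, 3, 0, 2, 1, 6]
After 5 (swap(2, 1)): [4, 3, 5, 0, 2, 1, 6]
After 6 (reverse(3, 4)): [4, 3, 5, 2, 0, 1, 6]
After 7 (swap(0, 6)): [6, 3, 5, 2, 0, 1, 4]
After 8 (swap(3, 0)): [2, 3, 5, 6, 0, 1, 4]
After 9 (swap(3, 0)): [6, 3, 5, 2, 0, 1, 4]
After 10 (reverse(5, 6)): [6, 3, 5, 2, 0, 4, 1]
After 11 (swap(4, 3)): [6, 3, 5, 0, 2, 4, 1]
After 12 (rotate_left(3, 6, k=1)): [6, 3, 5, 2, 4, 1, 0]
After 13 (reverse(0, 3)): [2, 5, 3, 6, 4, 1, 0]
After 14 (swap(3, 2)): [2, 5, 6, 3, 4, 1, 0]
After 15 (swap(1, 5)): [2, 1, 6, 3, 4, 5, 0]

Answer: 5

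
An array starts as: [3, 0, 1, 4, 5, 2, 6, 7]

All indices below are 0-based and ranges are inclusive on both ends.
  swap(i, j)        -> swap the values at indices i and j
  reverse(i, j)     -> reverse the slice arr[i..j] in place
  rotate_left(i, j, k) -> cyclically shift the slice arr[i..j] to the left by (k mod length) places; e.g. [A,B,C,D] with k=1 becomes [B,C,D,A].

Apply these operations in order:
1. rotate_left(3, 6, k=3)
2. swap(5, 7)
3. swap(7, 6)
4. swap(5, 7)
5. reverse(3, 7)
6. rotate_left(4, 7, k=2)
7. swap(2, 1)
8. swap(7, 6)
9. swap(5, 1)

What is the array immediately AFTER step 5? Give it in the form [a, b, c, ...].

Answer: [3, 0, 1, 7, 5, 2, 4, 6]

Derivation:
After 1 (rotate_left(3, 6, k=3)): [3, 0, 1, 6, 4, 5, 2, 7]
After 2 (swap(5, 7)): [3, 0, 1, 6, 4, 7, 2, 5]
After 3 (swap(7, 6)): [3, 0, 1, 6, 4, 7, 5, 2]
After 4 (swap(5, 7)): [3, 0, 1, 6, 4, 2, 5, 7]
After 5 (reverse(3, 7)): [3, 0, 1, 7, 5, 2, 4, 6]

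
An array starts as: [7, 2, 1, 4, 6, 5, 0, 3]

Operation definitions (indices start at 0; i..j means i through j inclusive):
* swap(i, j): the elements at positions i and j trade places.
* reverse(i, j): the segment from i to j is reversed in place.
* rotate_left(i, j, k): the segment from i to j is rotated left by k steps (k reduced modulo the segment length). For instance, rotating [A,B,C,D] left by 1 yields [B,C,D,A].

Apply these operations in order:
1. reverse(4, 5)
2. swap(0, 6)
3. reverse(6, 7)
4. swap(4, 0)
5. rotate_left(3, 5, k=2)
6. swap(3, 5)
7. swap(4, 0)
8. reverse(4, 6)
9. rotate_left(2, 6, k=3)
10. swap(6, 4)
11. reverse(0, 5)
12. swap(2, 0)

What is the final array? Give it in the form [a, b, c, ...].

Answer: [5, 3, 0, 6, 2, 4, 1, 7]

Derivation:
After 1 (reverse(4, 5)): [7, 2, 1, 4, 5, 6, 0, 3]
After 2 (swap(0, 6)): [0, 2, 1, 4, 5, 6, 7, 3]
After 3 (reverse(6, 7)): [0, 2, 1, 4, 5, 6, 3, 7]
After 4 (swap(4, 0)): [5, 2, 1, 4, 0, 6, 3, 7]
After 5 (rotate_left(3, 5, k=2)): [5, 2, 1, 6, 4, 0, 3, 7]
After 6 (swap(3, 5)): [5, 2, 1, 0, 4, 6, 3, 7]
After 7 (swap(4, 0)): [4, 2, 1, 0, 5, 6, 3, 7]
After 8 (reverse(4, 6)): [4, 2, 1, 0, 3, 6, 5, 7]
After 9 (rotate_left(2, 6, k=3)): [4, 2, 6, 5, 1, 0, 3, 7]
After 10 (swap(6, 4)): [4, 2, 6, 5, 3, 0, 1, 7]
After 11 (reverse(0, 5)): [0, 3, 5, 6, 2, 4, 1, 7]
After 12 (swap(2, 0)): [5, 3, 0, 6, 2, 4, 1, 7]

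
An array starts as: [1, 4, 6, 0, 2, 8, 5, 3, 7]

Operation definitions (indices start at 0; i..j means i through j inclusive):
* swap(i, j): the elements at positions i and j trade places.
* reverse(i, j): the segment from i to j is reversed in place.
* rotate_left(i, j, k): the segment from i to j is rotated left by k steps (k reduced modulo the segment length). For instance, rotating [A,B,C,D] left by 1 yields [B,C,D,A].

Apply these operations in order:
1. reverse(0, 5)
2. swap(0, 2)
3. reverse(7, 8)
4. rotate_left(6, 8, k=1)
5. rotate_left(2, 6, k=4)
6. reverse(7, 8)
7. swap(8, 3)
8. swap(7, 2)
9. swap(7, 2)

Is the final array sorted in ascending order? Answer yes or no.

After 1 (reverse(0, 5)): [8, 2, 0, 6, 4, 1, 5, 3, 7]
After 2 (swap(0, 2)): [0, 2, 8, 6, 4, 1, 5, 3, 7]
After 3 (reverse(7, 8)): [0, 2, 8, 6, 4, 1, 5, 7, 3]
After 4 (rotate_left(6, 8, k=1)): [0, 2, 8, 6, 4, 1, 7, 3, 5]
After 5 (rotate_left(2, 6, k=4)): [0, 2, 7, 8, 6, 4, 1, 3, 5]
After 6 (reverse(7, 8)): [0, 2, 7, 8, 6, 4, 1, 5, 3]
After 7 (swap(8, 3)): [0, 2, 7, 3, 6, 4, 1, 5, 8]
After 8 (swap(7, 2)): [0, 2, 5, 3, 6, 4, 1, 7, 8]
After 9 (swap(7, 2)): [0, 2, 7, 3, 6, 4, 1, 5, 8]

Answer: no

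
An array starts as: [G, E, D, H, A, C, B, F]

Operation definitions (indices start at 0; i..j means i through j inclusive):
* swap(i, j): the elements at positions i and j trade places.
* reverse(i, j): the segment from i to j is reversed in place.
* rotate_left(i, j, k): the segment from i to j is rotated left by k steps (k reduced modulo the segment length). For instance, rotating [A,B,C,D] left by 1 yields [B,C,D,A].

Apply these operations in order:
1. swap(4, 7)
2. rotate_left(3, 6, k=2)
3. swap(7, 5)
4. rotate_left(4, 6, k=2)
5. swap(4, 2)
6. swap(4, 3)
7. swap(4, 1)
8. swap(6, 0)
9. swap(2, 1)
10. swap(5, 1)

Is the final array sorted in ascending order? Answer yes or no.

After 1 (swap(4, 7)): [G, E, D, H, F, C, B, A]
After 2 (rotate_left(3, 6, k=2)): [G, E, D, C, B, H, F, A]
After 3 (swap(7, 5)): [G, E, D, C, B, A, F, H]
After 4 (rotate_left(4, 6, k=2)): [G, E, D, C, F, B, A, H]
After 5 (swap(4, 2)): [G, E, F, C, D, B, A, H]
After 6 (swap(4, 3)): [G, E, F, D, C, B, A, H]
After 7 (swap(4, 1)): [G, C, F, D, E, B, A, H]
After 8 (swap(6, 0)): [A, C, F, D, E, B, G, H]
After 9 (swap(2, 1)): [A, F, C, D, E, B, G, H]
After 10 (swap(5, 1)): [A, B, C, D, E, F, G, H]

Answer: yes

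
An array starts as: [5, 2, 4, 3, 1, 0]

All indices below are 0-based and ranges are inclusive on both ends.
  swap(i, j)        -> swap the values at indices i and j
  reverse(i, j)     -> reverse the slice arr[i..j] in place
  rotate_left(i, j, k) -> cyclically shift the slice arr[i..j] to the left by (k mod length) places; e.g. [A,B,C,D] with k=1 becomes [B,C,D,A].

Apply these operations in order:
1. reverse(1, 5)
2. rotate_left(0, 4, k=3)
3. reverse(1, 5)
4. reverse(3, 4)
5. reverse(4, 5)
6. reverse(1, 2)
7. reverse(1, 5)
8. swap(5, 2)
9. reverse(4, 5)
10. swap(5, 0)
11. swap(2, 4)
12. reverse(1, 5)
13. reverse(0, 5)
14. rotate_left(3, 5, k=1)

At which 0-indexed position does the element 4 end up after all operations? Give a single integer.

After 1 (reverse(1, 5)): [5, 0, 1, 3, 4, 2]
After 2 (rotate_left(0, 4, k=3)): [3, 4, 5, 0, 1, 2]
After 3 (reverse(1, 5)): [3, 2, 1, 0, 5, 4]
After 4 (reverse(3, 4)): [3, 2, 1, 5, 0, 4]
After 5 (reverse(4, 5)): [3, 2, 1, 5, 4, 0]
After 6 (reverse(1, 2)): [3, 1, 2, 5, 4, 0]
After 7 (reverse(1, 5)): [3, 0, 4, 5, 2, 1]
After 8 (swap(5, 2)): [3, 0, 1, 5, 2, 4]
After 9 (reverse(4, 5)): [3, 0, 1, 5, 4, 2]
After 10 (swap(5, 0)): [2, 0, 1, 5, 4, 3]
After 11 (swap(2, 4)): [2, 0, 4, 5, 1, 3]
After 12 (reverse(1, 5)): [2, 3, 1, 5, 4, 0]
After 13 (reverse(0, 5)): [0, 4, 5, 1, 3, 2]
After 14 (rotate_left(3, 5, k=1)): [0, 4, 5, 3, 2, 1]

Answer: 1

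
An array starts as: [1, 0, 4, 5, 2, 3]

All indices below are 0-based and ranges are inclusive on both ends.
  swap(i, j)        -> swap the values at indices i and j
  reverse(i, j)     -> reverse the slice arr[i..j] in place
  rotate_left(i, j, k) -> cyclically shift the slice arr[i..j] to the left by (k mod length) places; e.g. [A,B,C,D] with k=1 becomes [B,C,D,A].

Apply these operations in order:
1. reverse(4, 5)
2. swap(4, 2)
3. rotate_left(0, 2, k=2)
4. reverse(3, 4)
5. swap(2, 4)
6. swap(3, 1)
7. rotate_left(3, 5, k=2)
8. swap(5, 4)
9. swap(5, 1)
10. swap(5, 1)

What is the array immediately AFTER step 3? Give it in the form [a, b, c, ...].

Answer: [3, 1, 0, 5, 4, 2]

Derivation:
After 1 (reverse(4, 5)): [1, 0, 4, 5, 3, 2]
After 2 (swap(4, 2)): [1, 0, 3, 5, 4, 2]
After 3 (rotate_left(0, 2, k=2)): [3, 1, 0, 5, 4, 2]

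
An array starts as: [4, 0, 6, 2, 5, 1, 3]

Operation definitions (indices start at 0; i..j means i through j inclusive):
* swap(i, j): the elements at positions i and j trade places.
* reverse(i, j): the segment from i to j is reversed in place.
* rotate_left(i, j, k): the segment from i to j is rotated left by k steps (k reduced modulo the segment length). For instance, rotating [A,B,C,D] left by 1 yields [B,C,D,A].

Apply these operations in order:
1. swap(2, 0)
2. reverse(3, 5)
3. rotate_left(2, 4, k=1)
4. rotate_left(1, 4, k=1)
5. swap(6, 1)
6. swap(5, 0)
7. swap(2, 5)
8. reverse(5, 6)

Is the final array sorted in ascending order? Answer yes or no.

After 1 (swap(2, 0)): [6, 0, 4, 2, 5, 1, 3]
After 2 (reverse(3, 5)): [6, 0, 4, 1, 5, 2, 3]
After 3 (rotate_left(2, 4, k=1)): [6, 0, 1, 5, 4, 2, 3]
After 4 (rotate_left(1, 4, k=1)): [6, 1, 5, 4, 0, 2, 3]
After 5 (swap(6, 1)): [6, 3, 5, 4, 0, 2, 1]
After 6 (swap(5, 0)): [2, 3, 5, 4, 0, 6, 1]
After 7 (swap(2, 5)): [2, 3, 6, 4, 0, 5, 1]
After 8 (reverse(5, 6)): [2, 3, 6, 4, 0, 1, 5]

Answer: no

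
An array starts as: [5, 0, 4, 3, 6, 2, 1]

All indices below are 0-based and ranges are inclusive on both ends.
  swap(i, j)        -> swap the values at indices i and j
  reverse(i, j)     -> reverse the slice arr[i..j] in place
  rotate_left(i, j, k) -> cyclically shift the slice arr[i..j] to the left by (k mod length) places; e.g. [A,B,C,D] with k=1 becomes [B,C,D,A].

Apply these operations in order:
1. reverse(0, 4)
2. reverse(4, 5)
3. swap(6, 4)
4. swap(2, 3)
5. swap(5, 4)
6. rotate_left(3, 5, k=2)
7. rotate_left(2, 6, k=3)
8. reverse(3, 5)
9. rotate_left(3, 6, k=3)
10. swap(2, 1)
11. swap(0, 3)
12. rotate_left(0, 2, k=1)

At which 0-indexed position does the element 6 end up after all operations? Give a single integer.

Answer: 3

Derivation:
After 1 (reverse(0, 4)): [6, 3, 4, 0, 5, 2, 1]
After 2 (reverse(4, 5)): [6, 3, 4, 0, 2, 5, 1]
After 3 (swap(6, 4)): [6, 3, 4, 0, 1, 5, 2]
After 4 (swap(2, 3)): [6, 3, 0, 4, 1, 5, 2]
After 5 (swap(5, 4)): [6, 3, 0, 4, 5, 1, 2]
After 6 (rotate_left(3, 5, k=2)): [6, 3, 0, 1, 4, 5, 2]
After 7 (rotate_left(2, 6, k=3)): [6, 3, 5, 2, 0, 1, 4]
After 8 (reverse(3, 5)): [6, 3, 5, 1, 0, 2, 4]
After 9 (rotate_left(3, 6, k=3)): [6, 3, 5, 4, 1, 0, 2]
After 10 (swap(2, 1)): [6, 5, 3, 4, 1, 0, 2]
After 11 (swap(0, 3)): [4, 5, 3, 6, 1, 0, 2]
After 12 (rotate_left(0, 2, k=1)): [5, 3, 4, 6, 1, 0, 2]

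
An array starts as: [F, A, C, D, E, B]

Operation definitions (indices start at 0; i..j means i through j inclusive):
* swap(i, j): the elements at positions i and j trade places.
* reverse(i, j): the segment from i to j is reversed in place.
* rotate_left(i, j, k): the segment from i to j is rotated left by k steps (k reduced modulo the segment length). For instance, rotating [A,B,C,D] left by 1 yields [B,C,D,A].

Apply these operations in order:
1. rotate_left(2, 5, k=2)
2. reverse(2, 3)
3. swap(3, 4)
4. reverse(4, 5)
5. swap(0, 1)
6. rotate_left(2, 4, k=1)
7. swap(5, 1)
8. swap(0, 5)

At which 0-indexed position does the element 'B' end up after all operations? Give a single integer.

After 1 (rotate_left(2, 5, k=2)): [F, A, E, B, C, D]
After 2 (reverse(2, 3)): [F, A, B, E, C, D]
After 3 (swap(3, 4)): [F, A, B, C, E, D]
After 4 (reverse(4, 5)): [F, A, B, C, D, E]
After 5 (swap(0, 1)): [A, F, B, C, D, E]
After 6 (rotate_left(2, 4, k=1)): [A, F, C, D, B, E]
After 7 (swap(5, 1)): [A, E, C, D, B, F]
After 8 (swap(0, 5)): [F, E, C, D, B, A]

Answer: 4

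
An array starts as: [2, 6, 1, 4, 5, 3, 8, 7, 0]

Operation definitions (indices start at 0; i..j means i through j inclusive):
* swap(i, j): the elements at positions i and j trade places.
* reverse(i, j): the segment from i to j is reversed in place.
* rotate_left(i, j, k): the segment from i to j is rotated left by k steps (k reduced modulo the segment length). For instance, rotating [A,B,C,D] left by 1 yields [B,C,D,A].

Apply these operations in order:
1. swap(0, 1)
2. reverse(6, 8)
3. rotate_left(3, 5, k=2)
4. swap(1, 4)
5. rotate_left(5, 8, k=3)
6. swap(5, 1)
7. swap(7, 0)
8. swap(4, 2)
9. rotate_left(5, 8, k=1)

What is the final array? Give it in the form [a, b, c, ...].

Answer: [0, 8, 2, 3, 1, 5, 6, 7, 4]

Derivation:
After 1 (swap(0, 1)): [6, 2, 1, 4, 5, 3, 8, 7, 0]
After 2 (reverse(6, 8)): [6, 2, 1, 4, 5, 3, 0, 7, 8]
After 3 (rotate_left(3, 5, k=2)): [6, 2, 1, 3, 4, 5, 0, 7, 8]
After 4 (swap(1, 4)): [6, 4, 1, 3, 2, 5, 0, 7, 8]
After 5 (rotate_left(5, 8, k=3)): [6, 4, 1, 3, 2, 8, 5, 0, 7]
After 6 (swap(5, 1)): [6, 8, 1, 3, 2, 4, 5, 0, 7]
After 7 (swap(7, 0)): [0, 8, 1, 3, 2, 4, 5, 6, 7]
After 8 (swap(4, 2)): [0, 8, 2, 3, 1, 4, 5, 6, 7]
After 9 (rotate_left(5, 8, k=1)): [0, 8, 2, 3, 1, 5, 6, 7, 4]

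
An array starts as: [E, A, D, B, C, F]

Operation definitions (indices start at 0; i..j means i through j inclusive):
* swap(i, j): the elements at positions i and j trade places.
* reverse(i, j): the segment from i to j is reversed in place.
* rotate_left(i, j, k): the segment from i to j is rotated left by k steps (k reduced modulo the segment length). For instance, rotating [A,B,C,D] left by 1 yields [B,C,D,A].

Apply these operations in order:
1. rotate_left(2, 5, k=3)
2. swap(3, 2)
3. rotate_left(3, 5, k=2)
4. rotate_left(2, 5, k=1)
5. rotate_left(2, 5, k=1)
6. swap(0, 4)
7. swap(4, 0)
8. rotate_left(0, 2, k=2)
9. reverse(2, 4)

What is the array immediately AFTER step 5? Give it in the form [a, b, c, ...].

After 1 (rotate_left(2, 5, k=3)): [E, A, F, D, B, C]
After 2 (swap(3, 2)): [E, A, D, F, B, C]
After 3 (rotate_left(3, 5, k=2)): [E, A, D, C, F, B]
After 4 (rotate_left(2, 5, k=1)): [E, A, C, F, B, D]
After 5 (rotate_left(2, 5, k=1)): [E, A, F, B, D, C]

Answer: [E, A, F, B, D, C]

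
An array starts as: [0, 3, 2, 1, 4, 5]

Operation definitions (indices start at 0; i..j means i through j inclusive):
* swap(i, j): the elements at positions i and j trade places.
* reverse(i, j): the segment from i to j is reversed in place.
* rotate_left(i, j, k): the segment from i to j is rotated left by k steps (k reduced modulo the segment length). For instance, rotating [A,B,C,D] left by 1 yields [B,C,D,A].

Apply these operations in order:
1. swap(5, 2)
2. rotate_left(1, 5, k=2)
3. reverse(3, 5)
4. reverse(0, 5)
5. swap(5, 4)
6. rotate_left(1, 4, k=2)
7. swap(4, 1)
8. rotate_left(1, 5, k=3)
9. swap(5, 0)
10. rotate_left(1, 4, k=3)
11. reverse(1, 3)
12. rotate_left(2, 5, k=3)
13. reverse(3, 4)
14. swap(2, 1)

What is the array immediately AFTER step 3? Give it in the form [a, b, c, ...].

Answer: [0, 1, 4, 5, 3, 2]

Derivation:
After 1 (swap(5, 2)): [0, 3, 5, 1, 4, 2]
After 2 (rotate_left(1, 5, k=2)): [0, 1, 4, 2, 3, 5]
After 3 (reverse(3, 5)): [0, 1, 4, 5, 3, 2]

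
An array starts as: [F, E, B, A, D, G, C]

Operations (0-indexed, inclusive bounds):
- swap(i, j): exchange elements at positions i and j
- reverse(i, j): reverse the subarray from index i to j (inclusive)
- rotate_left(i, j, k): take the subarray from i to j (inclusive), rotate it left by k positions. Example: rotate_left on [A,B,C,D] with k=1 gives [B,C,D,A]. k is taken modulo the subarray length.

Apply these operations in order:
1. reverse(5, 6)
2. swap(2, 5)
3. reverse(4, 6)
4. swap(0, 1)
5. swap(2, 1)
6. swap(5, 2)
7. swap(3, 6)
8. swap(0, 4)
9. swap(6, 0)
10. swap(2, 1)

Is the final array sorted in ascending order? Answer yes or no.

Answer: yes

Derivation:
After 1 (reverse(5, 6)): [F, E, B, A, D, C, G]
After 2 (swap(2, 5)): [F, E, C, A, D, B, G]
After 3 (reverse(4, 6)): [F, E, C, A, G, B, D]
After 4 (swap(0, 1)): [E, F, C, A, G, B, D]
After 5 (swap(2, 1)): [E, C, F, A, G, B, D]
After 6 (swap(5, 2)): [E, C, B, A, G, F, D]
After 7 (swap(3, 6)): [E, C, B, D, G, F, A]
After 8 (swap(0, 4)): [G, C, B, D, E, F, A]
After 9 (swap(6, 0)): [A, C, B, D, E, F, G]
After 10 (swap(2, 1)): [A, B, C, D, E, F, G]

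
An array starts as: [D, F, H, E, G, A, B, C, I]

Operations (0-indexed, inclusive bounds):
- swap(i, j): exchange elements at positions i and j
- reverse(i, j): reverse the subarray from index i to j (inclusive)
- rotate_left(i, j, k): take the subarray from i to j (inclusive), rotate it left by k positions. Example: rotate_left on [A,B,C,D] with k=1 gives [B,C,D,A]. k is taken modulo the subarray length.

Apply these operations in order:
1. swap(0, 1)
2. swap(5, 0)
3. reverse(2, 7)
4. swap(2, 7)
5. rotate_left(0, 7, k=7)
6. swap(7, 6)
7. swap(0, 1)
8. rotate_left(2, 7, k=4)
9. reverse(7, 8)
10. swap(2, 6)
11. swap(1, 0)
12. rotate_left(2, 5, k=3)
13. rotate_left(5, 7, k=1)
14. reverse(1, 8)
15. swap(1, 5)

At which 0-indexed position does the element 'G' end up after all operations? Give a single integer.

After 1 (swap(0, 1)): [F, D, H, E, G, A, B, C, I]
After 2 (swap(5, 0)): [A, D, H, E, G, F, B, C, I]
After 3 (reverse(2, 7)): [A, D, C, B, F, G, E, H, I]
After 4 (swap(2, 7)): [A, D, H, B, F, G, E, C, I]
After 5 (rotate_left(0, 7, k=7)): [C, A, D, H, B, F, G, E, I]
After 6 (swap(7, 6)): [C, A, D, H, B, F, E, G, I]
After 7 (swap(0, 1)): [A, C, D, H, B, F, E, G, I]
After 8 (rotate_left(2, 7, k=4)): [A, C, E, G, D, H, B, F, I]
After 9 (reverse(7, 8)): [A, C, E, G, D, H, B, I, F]
After 10 (swap(2, 6)): [A, C, B, G, D, H, E, I, F]
After 11 (swap(1, 0)): [C, A, B, G, D, H, E, I, F]
After 12 (rotate_left(2, 5, k=3)): [C, A, H, B, G, D, E, I, F]
After 13 (rotate_left(5, 7, k=1)): [C, A, H, B, G, E, I, D, F]
After 14 (reverse(1, 8)): [C, F, D, I, E, G, B, H, A]
After 15 (swap(1, 5)): [C, G, D, I, E, F, B, H, A]

Answer: 1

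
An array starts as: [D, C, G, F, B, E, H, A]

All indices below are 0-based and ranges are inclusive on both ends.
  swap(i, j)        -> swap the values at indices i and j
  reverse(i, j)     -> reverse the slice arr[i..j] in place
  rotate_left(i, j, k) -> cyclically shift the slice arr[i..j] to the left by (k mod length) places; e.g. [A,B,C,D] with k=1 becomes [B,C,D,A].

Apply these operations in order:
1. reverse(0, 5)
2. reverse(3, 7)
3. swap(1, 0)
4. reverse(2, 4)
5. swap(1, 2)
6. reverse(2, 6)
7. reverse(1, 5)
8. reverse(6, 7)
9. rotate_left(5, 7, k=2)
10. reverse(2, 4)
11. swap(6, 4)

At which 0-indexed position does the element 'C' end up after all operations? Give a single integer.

Answer: 2

Derivation:
After 1 (reverse(0, 5)): [E, B, F, G, C, D, H, A]
After 2 (reverse(3, 7)): [E, B, F, A, H, D, C, G]
After 3 (swap(1, 0)): [B, E, F, A, H, D, C, G]
After 4 (reverse(2, 4)): [B, E, H, A, F, D, C, G]
After 5 (swap(1, 2)): [B, H, E, A, F, D, C, G]
After 6 (reverse(2, 6)): [B, H, C, D, F, A, E, G]
After 7 (reverse(1, 5)): [B, A, F, D, C, H, E, G]
After 8 (reverse(6, 7)): [B, A, F, D, C, H, G, E]
After 9 (rotate_left(5, 7, k=2)): [B, A, F, D, C, E, H, G]
After 10 (reverse(2, 4)): [B, A, C, D, F, E, H, G]
After 11 (swap(6, 4)): [B, A, C, D, H, E, F, G]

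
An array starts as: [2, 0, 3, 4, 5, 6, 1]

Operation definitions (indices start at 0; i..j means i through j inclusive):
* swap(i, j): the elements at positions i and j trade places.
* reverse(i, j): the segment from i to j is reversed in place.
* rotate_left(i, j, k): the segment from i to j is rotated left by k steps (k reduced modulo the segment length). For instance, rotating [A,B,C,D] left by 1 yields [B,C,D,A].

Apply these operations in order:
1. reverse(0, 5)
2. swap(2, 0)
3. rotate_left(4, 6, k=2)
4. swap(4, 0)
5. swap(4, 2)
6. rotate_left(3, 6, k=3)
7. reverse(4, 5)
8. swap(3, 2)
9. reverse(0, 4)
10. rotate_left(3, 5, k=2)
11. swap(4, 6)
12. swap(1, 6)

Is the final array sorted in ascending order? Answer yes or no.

Answer: no

Derivation:
After 1 (reverse(0, 5)): [6, 5, 4, 3, 0, 2, 1]
After 2 (swap(2, 0)): [4, 5, 6, 3, 0, 2, 1]
After 3 (rotate_left(4, 6, k=2)): [4, 5, 6, 3, 1, 0, 2]
After 4 (swap(4, 0)): [1, 5, 6, 3, 4, 0, 2]
After 5 (swap(4, 2)): [1, 5, 4, 3, 6, 0, 2]
After 6 (rotate_left(3, 6, k=3)): [1, 5, 4, 2, 3, 6, 0]
After 7 (reverse(4, 5)): [1, 5, 4, 2, 6, 3, 0]
After 8 (swap(3, 2)): [1, 5, 2, 4, 6, 3, 0]
After 9 (reverse(0, 4)): [6, 4, 2, 5, 1, 3, 0]
After 10 (rotate_left(3, 5, k=2)): [6, 4, 2, 3, 5, 1, 0]
After 11 (swap(4, 6)): [6, 4, 2, 3, 0, 1, 5]
After 12 (swap(1, 6)): [6, 5, 2, 3, 0, 1, 4]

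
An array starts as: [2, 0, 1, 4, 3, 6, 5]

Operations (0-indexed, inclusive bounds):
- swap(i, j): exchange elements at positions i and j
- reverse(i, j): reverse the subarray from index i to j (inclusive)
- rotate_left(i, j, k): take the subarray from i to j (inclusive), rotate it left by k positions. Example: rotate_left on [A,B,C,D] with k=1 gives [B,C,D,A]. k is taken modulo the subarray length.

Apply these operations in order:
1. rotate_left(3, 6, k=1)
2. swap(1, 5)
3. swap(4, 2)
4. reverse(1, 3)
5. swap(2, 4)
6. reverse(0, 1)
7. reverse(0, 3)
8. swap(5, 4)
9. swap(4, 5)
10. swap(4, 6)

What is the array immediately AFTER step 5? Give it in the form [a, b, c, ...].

Answer: [2, 3, 1, 5, 6, 0, 4]

Derivation:
After 1 (rotate_left(3, 6, k=1)): [2, 0, 1, 3, 6, 5, 4]
After 2 (swap(1, 5)): [2, 5, 1, 3, 6, 0, 4]
After 3 (swap(4, 2)): [2, 5, 6, 3, 1, 0, 4]
After 4 (reverse(1, 3)): [2, 3, 6, 5, 1, 0, 4]
After 5 (swap(2, 4)): [2, 3, 1, 5, 6, 0, 4]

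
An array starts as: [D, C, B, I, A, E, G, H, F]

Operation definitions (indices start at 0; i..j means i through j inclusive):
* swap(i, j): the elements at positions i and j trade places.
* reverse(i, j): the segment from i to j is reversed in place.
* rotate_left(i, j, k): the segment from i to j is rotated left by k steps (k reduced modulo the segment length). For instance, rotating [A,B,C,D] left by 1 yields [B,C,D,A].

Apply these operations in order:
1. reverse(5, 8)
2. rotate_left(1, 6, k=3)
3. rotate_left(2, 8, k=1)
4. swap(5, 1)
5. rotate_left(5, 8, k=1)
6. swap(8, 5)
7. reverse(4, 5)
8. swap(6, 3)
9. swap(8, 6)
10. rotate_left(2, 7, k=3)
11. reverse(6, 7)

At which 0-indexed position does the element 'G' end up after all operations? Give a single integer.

After 1 (reverse(5, 8)): [D, C, B, I, A, F, H, G, E]
After 2 (rotate_left(1, 6, k=3)): [D, A, F, H, C, B, I, G, E]
After 3 (rotate_left(2, 8, k=1)): [D, A, H, C, B, I, G, E, F]
After 4 (swap(5, 1)): [D, I, H, C, B, A, G, E, F]
After 5 (rotate_left(5, 8, k=1)): [D, I, H, C, B, G, E, F, A]
After 6 (swap(8, 5)): [D, I, H, C, B, A, E, F, G]
After 7 (reverse(4, 5)): [D, I, H, C, A, B, E, F, G]
After 8 (swap(6, 3)): [D, I, H, E, A, B, C, F, G]
After 9 (swap(8, 6)): [D, I, H, E, A, B, G, F, C]
After 10 (rotate_left(2, 7, k=3)): [D, I, B, G, F, H, E, A, C]
After 11 (reverse(6, 7)): [D, I, B, G, F, H, A, E, C]

Answer: 3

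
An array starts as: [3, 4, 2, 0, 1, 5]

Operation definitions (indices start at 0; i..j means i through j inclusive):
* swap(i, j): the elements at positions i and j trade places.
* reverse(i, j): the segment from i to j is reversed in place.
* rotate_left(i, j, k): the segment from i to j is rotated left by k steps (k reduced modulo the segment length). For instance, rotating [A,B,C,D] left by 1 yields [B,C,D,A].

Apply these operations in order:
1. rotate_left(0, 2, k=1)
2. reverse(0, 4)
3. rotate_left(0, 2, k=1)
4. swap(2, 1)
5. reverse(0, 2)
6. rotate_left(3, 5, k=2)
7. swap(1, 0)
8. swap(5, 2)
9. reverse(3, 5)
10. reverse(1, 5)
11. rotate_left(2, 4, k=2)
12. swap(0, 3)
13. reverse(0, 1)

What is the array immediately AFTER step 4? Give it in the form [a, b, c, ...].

Answer: [0, 1, 3, 2, 4, 5]

Derivation:
After 1 (rotate_left(0, 2, k=1)): [4, 2, 3, 0, 1, 5]
After 2 (reverse(0, 4)): [1, 0, 3, 2, 4, 5]
After 3 (rotate_left(0, 2, k=1)): [0, 3, 1, 2, 4, 5]
After 4 (swap(2, 1)): [0, 1, 3, 2, 4, 5]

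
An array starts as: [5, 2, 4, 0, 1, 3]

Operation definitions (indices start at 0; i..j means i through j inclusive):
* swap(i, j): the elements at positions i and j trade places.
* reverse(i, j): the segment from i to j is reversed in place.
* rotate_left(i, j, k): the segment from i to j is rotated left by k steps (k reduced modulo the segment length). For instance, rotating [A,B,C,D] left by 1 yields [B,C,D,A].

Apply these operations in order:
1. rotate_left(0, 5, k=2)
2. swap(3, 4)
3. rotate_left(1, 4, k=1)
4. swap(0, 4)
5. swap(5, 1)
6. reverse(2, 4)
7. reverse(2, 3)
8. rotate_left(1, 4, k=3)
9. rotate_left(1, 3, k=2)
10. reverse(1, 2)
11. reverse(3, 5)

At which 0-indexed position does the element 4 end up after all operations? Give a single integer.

After 1 (rotate_left(0, 5, k=2)): [4, 0, 1, 3, 5, 2]
After 2 (swap(3, 4)): [4, 0, 1, 5, 3, 2]
After 3 (rotate_left(1, 4, k=1)): [4, 1, 5, 3, 0, 2]
After 4 (swap(0, 4)): [0, 1, 5, 3, 4, 2]
After 5 (swap(5, 1)): [0, 2, 5, 3, 4, 1]
After 6 (reverse(2, 4)): [0, 2, 4, 3, 5, 1]
After 7 (reverse(2, 3)): [0, 2, 3, 4, 5, 1]
After 8 (rotate_left(1, 4, k=3)): [0, 5, 2, 3, 4, 1]
After 9 (rotate_left(1, 3, k=2)): [0, 3, 5, 2, 4, 1]
After 10 (reverse(1, 2)): [0, 5, 3, 2, 4, 1]
After 11 (reverse(3, 5)): [0, 5, 3, 1, 4, 2]

Answer: 4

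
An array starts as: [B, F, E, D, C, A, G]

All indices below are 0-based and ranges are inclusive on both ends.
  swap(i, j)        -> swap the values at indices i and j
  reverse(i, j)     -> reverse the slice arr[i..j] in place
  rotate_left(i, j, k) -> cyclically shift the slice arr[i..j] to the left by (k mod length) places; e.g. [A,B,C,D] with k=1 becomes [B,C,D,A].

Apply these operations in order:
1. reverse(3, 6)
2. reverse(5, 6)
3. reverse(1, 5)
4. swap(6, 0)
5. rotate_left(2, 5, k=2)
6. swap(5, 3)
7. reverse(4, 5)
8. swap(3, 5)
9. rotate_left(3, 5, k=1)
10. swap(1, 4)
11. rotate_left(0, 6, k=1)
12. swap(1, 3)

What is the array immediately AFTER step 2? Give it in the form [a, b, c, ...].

Answer: [B, F, E, G, A, D, C]

Derivation:
After 1 (reverse(3, 6)): [B, F, E, G, A, C, D]
After 2 (reverse(5, 6)): [B, F, E, G, A, D, C]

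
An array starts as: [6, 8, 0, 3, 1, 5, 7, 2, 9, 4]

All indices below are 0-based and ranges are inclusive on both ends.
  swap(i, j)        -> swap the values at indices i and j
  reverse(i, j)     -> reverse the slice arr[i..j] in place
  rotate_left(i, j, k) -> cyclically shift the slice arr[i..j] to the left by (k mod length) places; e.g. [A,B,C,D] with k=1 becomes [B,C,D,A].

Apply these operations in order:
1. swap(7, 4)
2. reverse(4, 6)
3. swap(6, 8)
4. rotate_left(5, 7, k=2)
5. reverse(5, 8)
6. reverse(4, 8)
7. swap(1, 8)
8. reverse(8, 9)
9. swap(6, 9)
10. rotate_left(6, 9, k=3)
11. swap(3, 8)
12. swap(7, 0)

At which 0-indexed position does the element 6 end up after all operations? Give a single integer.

After 1 (swap(7, 4)): [6, 8, 0, 3, 2, 5, 7, 1, 9, 4]
After 2 (reverse(4, 6)): [6, 8, 0, 3, 7, 5, 2, 1, 9, 4]
After 3 (swap(6, 8)): [6, 8, 0, 3, 7, 5, 9, 1, 2, 4]
After 4 (rotate_left(5, 7, k=2)): [6, 8, 0, 3, 7, 1, 5, 9, 2, 4]
After 5 (reverse(5, 8)): [6, 8, 0, 3, 7, 2, 9, 5, 1, 4]
After 6 (reverse(4, 8)): [6, 8, 0, 3, 1, 5, 9, 2, 7, 4]
After 7 (swap(1, 8)): [6, 7, 0, 3, 1, 5, 9, 2, 8, 4]
After 8 (reverse(8, 9)): [6, 7, 0, 3, 1, 5, 9, 2, 4, 8]
After 9 (swap(6, 9)): [6, 7, 0, 3, 1, 5, 8, 2, 4, 9]
After 10 (rotate_left(6, 9, k=3)): [6, 7, 0, 3, 1, 5, 9, 8, 2, 4]
After 11 (swap(3, 8)): [6, 7, 0, 2, 1, 5, 9, 8, 3, 4]
After 12 (swap(7, 0)): [8, 7, 0, 2, 1, 5, 9, 6, 3, 4]

Answer: 7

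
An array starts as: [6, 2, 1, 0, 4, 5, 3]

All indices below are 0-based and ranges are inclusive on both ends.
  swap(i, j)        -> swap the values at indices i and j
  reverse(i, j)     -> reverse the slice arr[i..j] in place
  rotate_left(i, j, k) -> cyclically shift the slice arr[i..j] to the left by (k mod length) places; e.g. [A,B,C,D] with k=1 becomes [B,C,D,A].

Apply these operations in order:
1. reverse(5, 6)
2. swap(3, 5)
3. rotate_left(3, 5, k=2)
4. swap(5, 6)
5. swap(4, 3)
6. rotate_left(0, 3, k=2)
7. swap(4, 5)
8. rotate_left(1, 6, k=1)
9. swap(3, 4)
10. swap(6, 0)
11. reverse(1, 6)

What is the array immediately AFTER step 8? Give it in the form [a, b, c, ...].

After 1 (reverse(5, 6)): [6, 2, 1, 0, 4, 3, 5]
After 2 (swap(3, 5)): [6, 2, 1, 3, 4, 0, 5]
After 3 (rotate_left(3, 5, k=2)): [6, 2, 1, 0, 3, 4, 5]
After 4 (swap(5, 6)): [6, 2, 1, 0, 3, 5, 4]
After 5 (swap(4, 3)): [6, 2, 1, 3, 0, 5, 4]
After 6 (rotate_left(0, 3, k=2)): [1, 3, 6, 2, 0, 5, 4]
After 7 (swap(4, 5)): [1, 3, 6, 2, 5, 0, 4]
After 8 (rotate_left(1, 6, k=1)): [1, 6, 2, 5, 0, 4, 3]

Answer: [1, 6, 2, 5, 0, 4, 3]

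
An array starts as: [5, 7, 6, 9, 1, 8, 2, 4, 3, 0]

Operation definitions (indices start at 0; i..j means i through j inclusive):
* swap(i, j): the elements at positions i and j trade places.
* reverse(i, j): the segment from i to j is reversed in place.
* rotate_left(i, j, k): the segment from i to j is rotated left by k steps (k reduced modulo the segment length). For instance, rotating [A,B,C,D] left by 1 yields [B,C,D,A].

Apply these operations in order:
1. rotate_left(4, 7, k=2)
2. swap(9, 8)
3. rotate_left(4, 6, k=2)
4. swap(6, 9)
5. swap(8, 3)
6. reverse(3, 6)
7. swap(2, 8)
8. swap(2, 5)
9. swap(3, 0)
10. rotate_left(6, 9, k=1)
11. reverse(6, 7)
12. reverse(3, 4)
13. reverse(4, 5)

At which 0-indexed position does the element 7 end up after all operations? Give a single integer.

After 1 (rotate_left(4, 7, k=2)): [5, 7, 6, 9, 2, 4, 1, 8, 3, 0]
After 2 (swap(9, 8)): [5, 7, 6, 9, 2, 4, 1, 8, 0, 3]
After 3 (rotate_left(4, 6, k=2)): [5, 7, 6, 9, 1, 2, 4, 8, 0, 3]
After 4 (swap(6, 9)): [5, 7, 6, 9, 1, 2, 3, 8, 0, 4]
After 5 (swap(8, 3)): [5, 7, 6, 0, 1, 2, 3, 8, 9, 4]
After 6 (reverse(3, 6)): [5, 7, 6, 3, 2, 1, 0, 8, 9, 4]
After 7 (swap(2, 8)): [5, 7, 9, 3, 2, 1, 0, 8, 6, 4]
After 8 (swap(2, 5)): [5, 7, 1, 3, 2, 9, 0, 8, 6, 4]
After 9 (swap(3, 0)): [3, 7, 1, 5, 2, 9, 0, 8, 6, 4]
After 10 (rotate_left(6, 9, k=1)): [3, 7, 1, 5, 2, 9, 8, 6, 4, 0]
After 11 (reverse(6, 7)): [3, 7, 1, 5, 2, 9, 6, 8, 4, 0]
After 12 (reverse(3, 4)): [3, 7, 1, 2, 5, 9, 6, 8, 4, 0]
After 13 (reverse(4, 5)): [3, 7, 1, 2, 9, 5, 6, 8, 4, 0]

Answer: 1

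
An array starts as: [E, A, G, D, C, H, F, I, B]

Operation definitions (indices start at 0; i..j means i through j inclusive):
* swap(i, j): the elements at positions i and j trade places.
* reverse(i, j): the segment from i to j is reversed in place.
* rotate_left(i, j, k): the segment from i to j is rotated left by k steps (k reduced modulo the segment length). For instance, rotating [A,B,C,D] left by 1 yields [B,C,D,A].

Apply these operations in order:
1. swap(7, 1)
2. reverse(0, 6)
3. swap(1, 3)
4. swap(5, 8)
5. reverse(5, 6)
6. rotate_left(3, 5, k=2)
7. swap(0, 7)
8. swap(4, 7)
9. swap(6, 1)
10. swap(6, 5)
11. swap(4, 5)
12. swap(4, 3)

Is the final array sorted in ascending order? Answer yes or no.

After 1 (swap(7, 1)): [E, I, G, D, C, H, F, A, B]
After 2 (reverse(0, 6)): [F, H, C, D, G, I, E, A, B]
After 3 (swap(1, 3)): [F, D, C, H, G, I, E, A, B]
After 4 (swap(5, 8)): [F, D, C, H, G, B, E, A, I]
After 5 (reverse(5, 6)): [F, D, C, H, G, E, B, A, I]
After 6 (rotate_left(3, 5, k=2)): [F, D, C, E, H, G, B, A, I]
After 7 (swap(0, 7)): [A, D, C, E, H, G, B, F, I]
After 8 (swap(4, 7)): [A, D, C, E, F, G, B, H, I]
After 9 (swap(6, 1)): [A, B, C, E, F, G, D, H, I]
After 10 (swap(6, 5)): [A, B, C, E, F, D, G, H, I]
After 11 (swap(4, 5)): [A, B, C, E, D, F, G, H, I]
After 12 (swap(4, 3)): [A, B, C, D, E, F, G, H, I]

Answer: yes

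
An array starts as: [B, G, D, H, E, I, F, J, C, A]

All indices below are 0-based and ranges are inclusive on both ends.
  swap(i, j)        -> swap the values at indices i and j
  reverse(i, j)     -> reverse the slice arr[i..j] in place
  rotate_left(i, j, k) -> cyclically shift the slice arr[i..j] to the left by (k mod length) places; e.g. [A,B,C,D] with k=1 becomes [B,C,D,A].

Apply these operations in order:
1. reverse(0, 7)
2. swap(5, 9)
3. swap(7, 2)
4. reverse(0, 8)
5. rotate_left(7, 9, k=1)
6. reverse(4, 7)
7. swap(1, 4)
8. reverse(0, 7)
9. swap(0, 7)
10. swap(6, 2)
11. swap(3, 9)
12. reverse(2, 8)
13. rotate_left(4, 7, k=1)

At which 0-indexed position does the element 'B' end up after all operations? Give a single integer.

After 1 (reverse(0, 7)): [J, F, I, E, H, D, G, B, C, A]
After 2 (swap(5, 9)): [J, F, I, E, H, A, G, B, C, D]
After 3 (swap(7, 2)): [J, F, B, E, H, A, G, I, C, D]
After 4 (reverse(0, 8)): [C, I, G, A, H, E, B, F, J, D]
After 5 (rotate_left(7, 9, k=1)): [C, I, G, A, H, E, B, J, D, F]
After 6 (reverse(4, 7)): [C, I, G, A, J, B, E, H, D, F]
After 7 (swap(1, 4)): [C, J, G, A, I, B, E, H, D, F]
After 8 (reverse(0, 7)): [H, E, B, I, A, G, J, C, D, F]
After 9 (swap(0, 7)): [C, E, B, I, A, G, J, H, D, F]
After 10 (swap(6, 2)): [C, E, J, I, A, G, B, H, D, F]
After 11 (swap(3, 9)): [C, E, J, F, A, G, B, H, D, I]
After 12 (reverse(2, 8)): [C, E, D, H, B, G, A, F, J, I]
After 13 (rotate_left(4, 7, k=1)): [C, E, D, H, G, A, F, B, J, I]

Answer: 7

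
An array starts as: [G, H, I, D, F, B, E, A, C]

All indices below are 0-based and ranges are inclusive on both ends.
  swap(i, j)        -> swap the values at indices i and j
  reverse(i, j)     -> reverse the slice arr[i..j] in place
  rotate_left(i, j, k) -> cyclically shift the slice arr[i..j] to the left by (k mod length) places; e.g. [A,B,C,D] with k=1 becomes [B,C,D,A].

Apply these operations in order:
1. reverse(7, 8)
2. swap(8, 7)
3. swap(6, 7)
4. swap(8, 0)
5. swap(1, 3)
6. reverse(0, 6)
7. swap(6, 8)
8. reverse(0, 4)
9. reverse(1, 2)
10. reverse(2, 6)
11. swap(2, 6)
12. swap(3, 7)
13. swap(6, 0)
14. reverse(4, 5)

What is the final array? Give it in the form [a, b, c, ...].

After 1 (reverse(7, 8)): [G, H, I, D, F, B, E, C, A]
After 2 (swap(8, 7)): [G, H, I, D, F, B, E, A, C]
After 3 (swap(6, 7)): [G, H, I, D, F, B, A, E, C]
After 4 (swap(8, 0)): [C, H, I, D, F, B, A, E, G]
After 5 (swap(1, 3)): [C, D, I, H, F, B, A, E, G]
After 6 (reverse(0, 6)): [A, B, F, H, I, D, C, E, G]
After 7 (swap(6, 8)): [A, B, F, H, I, D, G, E, C]
After 8 (reverse(0, 4)): [I, H, F, B, A, D, G, E, C]
After 9 (reverse(1, 2)): [I, F, H, B, A, D, G, E, C]
After 10 (reverse(2, 6)): [I, F, G, D, A, B, H, E, C]
After 11 (swap(2, 6)): [I, F, H, D, A, B, G, E, C]
After 12 (swap(3, 7)): [I, F, H, E, A, B, G, D, C]
After 13 (swap(6, 0)): [G, F, H, E, A, B, I, D, C]
After 14 (reverse(4, 5)): [G, F, H, E, B, A, I, D, C]

Answer: [G, F, H, E, B, A, I, D, C]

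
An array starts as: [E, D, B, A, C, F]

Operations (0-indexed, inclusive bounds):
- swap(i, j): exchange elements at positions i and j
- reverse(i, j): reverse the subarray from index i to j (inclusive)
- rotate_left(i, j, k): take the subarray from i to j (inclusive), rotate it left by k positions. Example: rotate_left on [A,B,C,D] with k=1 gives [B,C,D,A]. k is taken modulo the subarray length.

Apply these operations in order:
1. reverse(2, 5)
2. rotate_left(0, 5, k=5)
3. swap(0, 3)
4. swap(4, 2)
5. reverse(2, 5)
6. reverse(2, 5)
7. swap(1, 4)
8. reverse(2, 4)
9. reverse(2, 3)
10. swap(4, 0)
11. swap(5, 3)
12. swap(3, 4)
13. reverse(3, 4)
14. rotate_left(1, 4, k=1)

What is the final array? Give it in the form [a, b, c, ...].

After 1 (reverse(2, 5)): [E, D, F, C, A, B]
After 2 (rotate_left(0, 5, k=5)): [B, E, D, F, C, A]
After 3 (swap(0, 3)): [F, E, D, B, C, A]
After 4 (swap(4, 2)): [F, E, C, B, D, A]
After 5 (reverse(2, 5)): [F, E, A, D, B, C]
After 6 (reverse(2, 5)): [F, E, C, B, D, A]
After 7 (swap(1, 4)): [F, D, C, B, E, A]
After 8 (reverse(2, 4)): [F, D, E, B, C, A]
After 9 (reverse(2, 3)): [F, D, B, E, C, A]
After 10 (swap(4, 0)): [C, D, B, E, F, A]
After 11 (swap(5, 3)): [C, D, B, A, F, E]
After 12 (swap(3, 4)): [C, D, B, F, A, E]
After 13 (reverse(3, 4)): [C, D, B, A, F, E]
After 14 (rotate_left(1, 4, k=1)): [C, B, A, F, D, E]

Answer: [C, B, A, F, D, E]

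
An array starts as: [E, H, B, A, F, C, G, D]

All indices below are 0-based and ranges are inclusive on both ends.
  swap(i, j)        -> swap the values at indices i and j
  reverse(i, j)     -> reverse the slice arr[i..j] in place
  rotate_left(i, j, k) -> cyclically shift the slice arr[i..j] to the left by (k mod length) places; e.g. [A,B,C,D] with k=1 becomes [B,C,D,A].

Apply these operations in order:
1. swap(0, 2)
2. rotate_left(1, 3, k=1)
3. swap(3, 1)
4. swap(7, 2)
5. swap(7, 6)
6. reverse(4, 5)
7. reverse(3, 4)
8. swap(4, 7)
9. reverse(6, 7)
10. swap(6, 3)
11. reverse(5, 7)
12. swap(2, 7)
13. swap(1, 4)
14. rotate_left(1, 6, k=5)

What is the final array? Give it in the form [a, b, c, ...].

Answer: [B, C, G, F, E, H, A, D]

Derivation:
After 1 (swap(0, 2)): [B, H, E, A, F, C, G, D]
After 2 (rotate_left(1, 3, k=1)): [B, E, A, H, F, C, G, D]
After 3 (swap(3, 1)): [B, H, A, E, F, C, G, D]
After 4 (swap(7, 2)): [B, H, D, E, F, C, G, A]
After 5 (swap(7, 6)): [B, H, D, E, F, C, A, G]
After 6 (reverse(4, 5)): [B, H, D, E, C, F, A, G]
After 7 (reverse(3, 4)): [B, H, D, C, E, F, A, G]
After 8 (swap(4, 7)): [B, H, D, C, G, F, A, E]
After 9 (reverse(6, 7)): [B, H, D, C, G, F, E, A]
After 10 (swap(6, 3)): [B, H, D, E, G, F, C, A]
After 11 (reverse(5, 7)): [B, H, D, E, G, A, C, F]
After 12 (swap(2, 7)): [B, H, F, E, G, A, C, D]
After 13 (swap(1, 4)): [B, G, F, E, H, A, C, D]
After 14 (rotate_left(1, 6, k=5)): [B, C, G, F, E, H, A, D]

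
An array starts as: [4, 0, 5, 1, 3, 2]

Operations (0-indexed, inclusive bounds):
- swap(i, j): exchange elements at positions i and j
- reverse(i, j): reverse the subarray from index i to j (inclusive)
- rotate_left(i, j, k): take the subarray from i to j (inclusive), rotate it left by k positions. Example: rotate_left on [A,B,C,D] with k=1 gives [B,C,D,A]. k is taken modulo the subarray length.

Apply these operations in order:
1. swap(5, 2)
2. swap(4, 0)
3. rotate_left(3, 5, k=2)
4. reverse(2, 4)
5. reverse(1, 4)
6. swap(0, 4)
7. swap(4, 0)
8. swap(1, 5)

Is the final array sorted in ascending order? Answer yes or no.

After 1 (swap(5, 2)): [4, 0, 2, 1, 3, 5]
After 2 (swap(4, 0)): [3, 0, 2, 1, 4, 5]
After 3 (rotate_left(3, 5, k=2)): [3, 0, 2, 5, 1, 4]
After 4 (reverse(2, 4)): [3, 0, 1, 5, 2, 4]
After 5 (reverse(1, 4)): [3, 2, 5, 1, 0, 4]
After 6 (swap(0, 4)): [0, 2, 5, 1, 3, 4]
After 7 (swap(4, 0)): [3, 2, 5, 1, 0, 4]
After 8 (swap(1, 5)): [3, 4, 5, 1, 0, 2]

Answer: no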